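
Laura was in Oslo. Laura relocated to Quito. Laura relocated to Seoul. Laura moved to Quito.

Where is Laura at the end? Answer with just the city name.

Answer: Quito

Derivation:
Tracking Laura's location:
Start: Laura is in Oslo.
After move 1: Oslo -> Quito. Laura is in Quito.
After move 2: Quito -> Seoul. Laura is in Seoul.
After move 3: Seoul -> Quito. Laura is in Quito.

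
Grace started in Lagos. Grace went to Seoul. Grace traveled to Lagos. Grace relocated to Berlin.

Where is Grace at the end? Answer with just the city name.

Answer: Berlin

Derivation:
Tracking Grace's location:
Start: Grace is in Lagos.
After move 1: Lagos -> Seoul. Grace is in Seoul.
After move 2: Seoul -> Lagos. Grace is in Lagos.
After move 3: Lagos -> Berlin. Grace is in Berlin.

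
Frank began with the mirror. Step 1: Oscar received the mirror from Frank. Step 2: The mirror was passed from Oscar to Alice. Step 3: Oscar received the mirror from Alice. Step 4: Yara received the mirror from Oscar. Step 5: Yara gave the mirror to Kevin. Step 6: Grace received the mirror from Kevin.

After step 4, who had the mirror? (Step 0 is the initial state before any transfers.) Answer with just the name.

Answer: Yara

Derivation:
Tracking the mirror holder through step 4:
After step 0 (start): Frank
After step 1: Oscar
After step 2: Alice
After step 3: Oscar
After step 4: Yara

At step 4, the holder is Yara.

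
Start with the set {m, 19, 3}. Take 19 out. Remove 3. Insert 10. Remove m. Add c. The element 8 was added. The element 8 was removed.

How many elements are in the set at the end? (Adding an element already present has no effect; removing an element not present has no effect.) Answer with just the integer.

Answer: 2

Derivation:
Tracking the set through each operation:
Start: {19, 3, m}
Event 1 (remove 19): removed. Set: {3, m}
Event 2 (remove 3): removed. Set: {m}
Event 3 (add 10): added. Set: {10, m}
Event 4 (remove m): removed. Set: {10}
Event 5 (add c): added. Set: {10, c}
Event 6 (add 8): added. Set: {10, 8, c}
Event 7 (remove 8): removed. Set: {10, c}

Final set: {10, c} (size 2)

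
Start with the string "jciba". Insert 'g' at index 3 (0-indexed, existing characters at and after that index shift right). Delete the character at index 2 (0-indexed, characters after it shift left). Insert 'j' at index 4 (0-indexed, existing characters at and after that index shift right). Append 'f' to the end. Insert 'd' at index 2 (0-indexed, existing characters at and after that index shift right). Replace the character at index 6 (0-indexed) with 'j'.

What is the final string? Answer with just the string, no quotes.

Applying each edit step by step:
Start: "jciba"
Op 1 (insert 'g' at idx 3): "jciba" -> "jcigba"
Op 2 (delete idx 2 = 'i'): "jcigba" -> "jcgba"
Op 3 (insert 'j' at idx 4): "jcgba" -> "jcgbja"
Op 4 (append 'f'): "jcgbja" -> "jcgbjaf"
Op 5 (insert 'd' at idx 2): "jcgbjaf" -> "jcdgbjaf"
Op 6 (replace idx 6: 'a' -> 'j'): "jcdgbjaf" -> "jcdgbjjf"

Answer: jcdgbjjf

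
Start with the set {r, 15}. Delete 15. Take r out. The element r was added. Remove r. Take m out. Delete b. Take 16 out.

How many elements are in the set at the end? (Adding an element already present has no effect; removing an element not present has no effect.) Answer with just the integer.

Answer: 0

Derivation:
Tracking the set through each operation:
Start: {15, r}
Event 1 (remove 15): removed. Set: {r}
Event 2 (remove r): removed. Set: {}
Event 3 (add r): added. Set: {r}
Event 4 (remove r): removed. Set: {}
Event 5 (remove m): not present, no change. Set: {}
Event 6 (remove b): not present, no change. Set: {}
Event 7 (remove 16): not present, no change. Set: {}

Final set: {} (size 0)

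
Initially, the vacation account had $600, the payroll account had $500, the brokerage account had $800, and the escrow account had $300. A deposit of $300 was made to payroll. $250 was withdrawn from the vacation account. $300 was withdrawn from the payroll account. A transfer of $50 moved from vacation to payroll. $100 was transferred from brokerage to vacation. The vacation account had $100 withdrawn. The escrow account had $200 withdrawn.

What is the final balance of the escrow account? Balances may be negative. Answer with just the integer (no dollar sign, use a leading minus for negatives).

Tracking account balances step by step:
Start: vacation=600, payroll=500, brokerage=800, escrow=300
Event 1 (deposit 300 to payroll): payroll: 500 + 300 = 800. Balances: vacation=600, payroll=800, brokerage=800, escrow=300
Event 2 (withdraw 250 from vacation): vacation: 600 - 250 = 350. Balances: vacation=350, payroll=800, brokerage=800, escrow=300
Event 3 (withdraw 300 from payroll): payroll: 800 - 300 = 500. Balances: vacation=350, payroll=500, brokerage=800, escrow=300
Event 4 (transfer 50 vacation -> payroll): vacation: 350 - 50 = 300, payroll: 500 + 50 = 550. Balances: vacation=300, payroll=550, brokerage=800, escrow=300
Event 5 (transfer 100 brokerage -> vacation): brokerage: 800 - 100 = 700, vacation: 300 + 100 = 400. Balances: vacation=400, payroll=550, brokerage=700, escrow=300
Event 6 (withdraw 100 from vacation): vacation: 400 - 100 = 300. Balances: vacation=300, payroll=550, brokerage=700, escrow=300
Event 7 (withdraw 200 from escrow): escrow: 300 - 200 = 100. Balances: vacation=300, payroll=550, brokerage=700, escrow=100

Final balance of escrow: 100

Answer: 100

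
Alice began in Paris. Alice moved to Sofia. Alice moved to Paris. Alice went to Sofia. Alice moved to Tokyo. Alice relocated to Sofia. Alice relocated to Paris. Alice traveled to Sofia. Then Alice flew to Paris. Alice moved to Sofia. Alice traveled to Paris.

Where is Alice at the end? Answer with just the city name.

Answer: Paris

Derivation:
Tracking Alice's location:
Start: Alice is in Paris.
After move 1: Paris -> Sofia. Alice is in Sofia.
After move 2: Sofia -> Paris. Alice is in Paris.
After move 3: Paris -> Sofia. Alice is in Sofia.
After move 4: Sofia -> Tokyo. Alice is in Tokyo.
After move 5: Tokyo -> Sofia. Alice is in Sofia.
After move 6: Sofia -> Paris. Alice is in Paris.
After move 7: Paris -> Sofia. Alice is in Sofia.
After move 8: Sofia -> Paris. Alice is in Paris.
After move 9: Paris -> Sofia. Alice is in Sofia.
After move 10: Sofia -> Paris. Alice is in Paris.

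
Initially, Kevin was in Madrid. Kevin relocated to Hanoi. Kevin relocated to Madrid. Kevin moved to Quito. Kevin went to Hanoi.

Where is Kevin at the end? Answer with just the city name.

Answer: Hanoi

Derivation:
Tracking Kevin's location:
Start: Kevin is in Madrid.
After move 1: Madrid -> Hanoi. Kevin is in Hanoi.
After move 2: Hanoi -> Madrid. Kevin is in Madrid.
After move 3: Madrid -> Quito. Kevin is in Quito.
After move 4: Quito -> Hanoi. Kevin is in Hanoi.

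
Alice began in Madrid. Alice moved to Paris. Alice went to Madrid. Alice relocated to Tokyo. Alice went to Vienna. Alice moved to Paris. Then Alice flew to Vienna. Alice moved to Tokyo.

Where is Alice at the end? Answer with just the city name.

Tracking Alice's location:
Start: Alice is in Madrid.
After move 1: Madrid -> Paris. Alice is in Paris.
After move 2: Paris -> Madrid. Alice is in Madrid.
After move 3: Madrid -> Tokyo. Alice is in Tokyo.
After move 4: Tokyo -> Vienna. Alice is in Vienna.
After move 5: Vienna -> Paris. Alice is in Paris.
After move 6: Paris -> Vienna. Alice is in Vienna.
After move 7: Vienna -> Tokyo. Alice is in Tokyo.

Answer: Tokyo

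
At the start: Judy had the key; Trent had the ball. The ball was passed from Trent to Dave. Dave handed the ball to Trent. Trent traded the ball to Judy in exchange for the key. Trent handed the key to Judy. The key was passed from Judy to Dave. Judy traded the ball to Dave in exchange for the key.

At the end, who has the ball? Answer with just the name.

Answer: Dave

Derivation:
Tracking all object holders:
Start: key:Judy, ball:Trent
Event 1 (give ball: Trent -> Dave). State: key:Judy, ball:Dave
Event 2 (give ball: Dave -> Trent). State: key:Judy, ball:Trent
Event 3 (swap ball<->key: now ball:Judy, key:Trent). State: key:Trent, ball:Judy
Event 4 (give key: Trent -> Judy). State: key:Judy, ball:Judy
Event 5 (give key: Judy -> Dave). State: key:Dave, ball:Judy
Event 6 (swap ball<->key: now ball:Dave, key:Judy). State: key:Judy, ball:Dave

Final state: key:Judy, ball:Dave
The ball is held by Dave.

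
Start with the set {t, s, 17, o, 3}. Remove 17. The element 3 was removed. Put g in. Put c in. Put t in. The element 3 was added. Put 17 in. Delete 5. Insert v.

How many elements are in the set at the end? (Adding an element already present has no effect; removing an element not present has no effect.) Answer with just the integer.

Answer: 8

Derivation:
Tracking the set through each operation:
Start: {17, 3, o, s, t}
Event 1 (remove 17): removed. Set: {3, o, s, t}
Event 2 (remove 3): removed. Set: {o, s, t}
Event 3 (add g): added. Set: {g, o, s, t}
Event 4 (add c): added. Set: {c, g, o, s, t}
Event 5 (add t): already present, no change. Set: {c, g, o, s, t}
Event 6 (add 3): added. Set: {3, c, g, o, s, t}
Event 7 (add 17): added. Set: {17, 3, c, g, o, s, t}
Event 8 (remove 5): not present, no change. Set: {17, 3, c, g, o, s, t}
Event 9 (add v): added. Set: {17, 3, c, g, o, s, t, v}

Final set: {17, 3, c, g, o, s, t, v} (size 8)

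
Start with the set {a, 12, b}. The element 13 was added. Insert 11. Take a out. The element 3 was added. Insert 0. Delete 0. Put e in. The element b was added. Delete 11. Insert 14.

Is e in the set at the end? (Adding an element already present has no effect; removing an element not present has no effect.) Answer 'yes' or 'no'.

Tracking the set through each operation:
Start: {12, a, b}
Event 1 (add 13): added. Set: {12, 13, a, b}
Event 2 (add 11): added. Set: {11, 12, 13, a, b}
Event 3 (remove a): removed. Set: {11, 12, 13, b}
Event 4 (add 3): added. Set: {11, 12, 13, 3, b}
Event 5 (add 0): added. Set: {0, 11, 12, 13, 3, b}
Event 6 (remove 0): removed. Set: {11, 12, 13, 3, b}
Event 7 (add e): added. Set: {11, 12, 13, 3, b, e}
Event 8 (add b): already present, no change. Set: {11, 12, 13, 3, b, e}
Event 9 (remove 11): removed. Set: {12, 13, 3, b, e}
Event 10 (add 14): added. Set: {12, 13, 14, 3, b, e}

Final set: {12, 13, 14, 3, b, e} (size 6)
e is in the final set.

Answer: yes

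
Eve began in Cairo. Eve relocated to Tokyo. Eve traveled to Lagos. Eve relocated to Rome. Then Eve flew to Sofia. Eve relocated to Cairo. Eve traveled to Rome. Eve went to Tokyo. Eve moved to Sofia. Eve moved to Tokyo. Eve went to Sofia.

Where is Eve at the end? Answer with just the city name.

Tracking Eve's location:
Start: Eve is in Cairo.
After move 1: Cairo -> Tokyo. Eve is in Tokyo.
After move 2: Tokyo -> Lagos. Eve is in Lagos.
After move 3: Lagos -> Rome. Eve is in Rome.
After move 4: Rome -> Sofia. Eve is in Sofia.
After move 5: Sofia -> Cairo. Eve is in Cairo.
After move 6: Cairo -> Rome. Eve is in Rome.
After move 7: Rome -> Tokyo. Eve is in Tokyo.
After move 8: Tokyo -> Sofia. Eve is in Sofia.
After move 9: Sofia -> Tokyo. Eve is in Tokyo.
After move 10: Tokyo -> Sofia. Eve is in Sofia.

Answer: Sofia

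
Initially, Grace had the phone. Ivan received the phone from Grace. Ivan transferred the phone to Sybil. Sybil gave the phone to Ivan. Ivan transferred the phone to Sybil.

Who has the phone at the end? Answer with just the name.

Answer: Sybil

Derivation:
Tracking the phone through each event:
Start: Grace has the phone.
After event 1: Ivan has the phone.
After event 2: Sybil has the phone.
After event 3: Ivan has the phone.
After event 4: Sybil has the phone.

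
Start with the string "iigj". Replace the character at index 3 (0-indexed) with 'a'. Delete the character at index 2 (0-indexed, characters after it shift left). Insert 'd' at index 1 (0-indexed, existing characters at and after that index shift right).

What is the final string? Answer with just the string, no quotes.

Answer: idia

Derivation:
Applying each edit step by step:
Start: "iigj"
Op 1 (replace idx 3: 'j' -> 'a'): "iigj" -> "iiga"
Op 2 (delete idx 2 = 'g'): "iiga" -> "iia"
Op 3 (insert 'd' at idx 1): "iia" -> "idia"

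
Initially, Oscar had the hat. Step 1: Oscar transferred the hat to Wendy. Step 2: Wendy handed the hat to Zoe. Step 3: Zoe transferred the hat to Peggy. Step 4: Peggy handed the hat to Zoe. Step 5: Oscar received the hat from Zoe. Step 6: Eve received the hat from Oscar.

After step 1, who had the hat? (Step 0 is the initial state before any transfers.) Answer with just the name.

Answer: Wendy

Derivation:
Tracking the hat holder through step 1:
After step 0 (start): Oscar
After step 1: Wendy

At step 1, the holder is Wendy.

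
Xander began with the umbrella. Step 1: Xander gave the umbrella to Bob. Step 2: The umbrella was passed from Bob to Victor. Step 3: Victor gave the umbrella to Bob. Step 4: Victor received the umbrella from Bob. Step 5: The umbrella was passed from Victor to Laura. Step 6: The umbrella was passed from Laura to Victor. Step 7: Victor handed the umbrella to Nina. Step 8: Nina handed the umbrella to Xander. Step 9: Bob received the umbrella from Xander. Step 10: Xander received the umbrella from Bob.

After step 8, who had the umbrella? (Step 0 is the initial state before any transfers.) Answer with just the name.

Tracking the umbrella holder through step 8:
After step 0 (start): Xander
After step 1: Bob
After step 2: Victor
After step 3: Bob
After step 4: Victor
After step 5: Laura
After step 6: Victor
After step 7: Nina
After step 8: Xander

At step 8, the holder is Xander.

Answer: Xander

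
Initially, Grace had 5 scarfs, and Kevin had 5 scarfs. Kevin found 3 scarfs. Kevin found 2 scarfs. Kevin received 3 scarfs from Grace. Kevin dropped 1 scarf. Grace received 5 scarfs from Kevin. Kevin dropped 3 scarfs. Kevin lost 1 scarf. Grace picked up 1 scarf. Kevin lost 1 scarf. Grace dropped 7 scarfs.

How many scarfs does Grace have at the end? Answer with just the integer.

Answer: 1

Derivation:
Tracking counts step by step:
Start: Grace=5, Kevin=5
Event 1 (Kevin +3): Kevin: 5 -> 8. State: Grace=5, Kevin=8
Event 2 (Kevin +2): Kevin: 8 -> 10. State: Grace=5, Kevin=10
Event 3 (Grace -> Kevin, 3): Grace: 5 -> 2, Kevin: 10 -> 13. State: Grace=2, Kevin=13
Event 4 (Kevin -1): Kevin: 13 -> 12. State: Grace=2, Kevin=12
Event 5 (Kevin -> Grace, 5): Kevin: 12 -> 7, Grace: 2 -> 7. State: Grace=7, Kevin=7
Event 6 (Kevin -3): Kevin: 7 -> 4. State: Grace=7, Kevin=4
Event 7 (Kevin -1): Kevin: 4 -> 3. State: Grace=7, Kevin=3
Event 8 (Grace +1): Grace: 7 -> 8. State: Grace=8, Kevin=3
Event 9 (Kevin -1): Kevin: 3 -> 2. State: Grace=8, Kevin=2
Event 10 (Grace -7): Grace: 8 -> 1. State: Grace=1, Kevin=2

Grace's final count: 1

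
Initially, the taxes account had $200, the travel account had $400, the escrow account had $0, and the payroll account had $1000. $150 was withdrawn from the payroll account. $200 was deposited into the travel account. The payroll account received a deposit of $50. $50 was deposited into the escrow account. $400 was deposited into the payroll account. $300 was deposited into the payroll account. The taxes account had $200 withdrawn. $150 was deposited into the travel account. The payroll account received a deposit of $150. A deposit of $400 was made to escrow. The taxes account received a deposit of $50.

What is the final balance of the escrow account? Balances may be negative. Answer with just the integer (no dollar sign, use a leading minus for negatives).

Answer: 450

Derivation:
Tracking account balances step by step:
Start: taxes=200, travel=400, escrow=0, payroll=1000
Event 1 (withdraw 150 from payroll): payroll: 1000 - 150 = 850. Balances: taxes=200, travel=400, escrow=0, payroll=850
Event 2 (deposit 200 to travel): travel: 400 + 200 = 600. Balances: taxes=200, travel=600, escrow=0, payroll=850
Event 3 (deposit 50 to payroll): payroll: 850 + 50 = 900. Balances: taxes=200, travel=600, escrow=0, payroll=900
Event 4 (deposit 50 to escrow): escrow: 0 + 50 = 50. Balances: taxes=200, travel=600, escrow=50, payroll=900
Event 5 (deposit 400 to payroll): payroll: 900 + 400 = 1300. Balances: taxes=200, travel=600, escrow=50, payroll=1300
Event 6 (deposit 300 to payroll): payroll: 1300 + 300 = 1600. Balances: taxes=200, travel=600, escrow=50, payroll=1600
Event 7 (withdraw 200 from taxes): taxes: 200 - 200 = 0. Balances: taxes=0, travel=600, escrow=50, payroll=1600
Event 8 (deposit 150 to travel): travel: 600 + 150 = 750. Balances: taxes=0, travel=750, escrow=50, payroll=1600
Event 9 (deposit 150 to payroll): payroll: 1600 + 150 = 1750. Balances: taxes=0, travel=750, escrow=50, payroll=1750
Event 10 (deposit 400 to escrow): escrow: 50 + 400 = 450. Balances: taxes=0, travel=750, escrow=450, payroll=1750
Event 11 (deposit 50 to taxes): taxes: 0 + 50 = 50. Balances: taxes=50, travel=750, escrow=450, payroll=1750

Final balance of escrow: 450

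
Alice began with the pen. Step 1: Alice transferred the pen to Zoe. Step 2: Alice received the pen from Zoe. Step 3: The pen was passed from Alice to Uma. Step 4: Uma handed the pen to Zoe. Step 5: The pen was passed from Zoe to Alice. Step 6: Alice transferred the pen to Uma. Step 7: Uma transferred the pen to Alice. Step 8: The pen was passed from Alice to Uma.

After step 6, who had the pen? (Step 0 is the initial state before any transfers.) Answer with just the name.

Answer: Uma

Derivation:
Tracking the pen holder through step 6:
After step 0 (start): Alice
After step 1: Zoe
After step 2: Alice
After step 3: Uma
After step 4: Zoe
After step 5: Alice
After step 6: Uma

At step 6, the holder is Uma.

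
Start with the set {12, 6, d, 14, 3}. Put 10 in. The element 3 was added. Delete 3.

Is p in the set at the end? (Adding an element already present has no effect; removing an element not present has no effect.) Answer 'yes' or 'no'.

Tracking the set through each operation:
Start: {12, 14, 3, 6, d}
Event 1 (add 10): added. Set: {10, 12, 14, 3, 6, d}
Event 2 (add 3): already present, no change. Set: {10, 12, 14, 3, 6, d}
Event 3 (remove 3): removed. Set: {10, 12, 14, 6, d}

Final set: {10, 12, 14, 6, d} (size 5)
p is NOT in the final set.

Answer: no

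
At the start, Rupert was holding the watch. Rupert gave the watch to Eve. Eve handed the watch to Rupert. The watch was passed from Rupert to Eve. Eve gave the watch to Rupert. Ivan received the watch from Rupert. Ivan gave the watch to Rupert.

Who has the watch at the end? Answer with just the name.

Answer: Rupert

Derivation:
Tracking the watch through each event:
Start: Rupert has the watch.
After event 1: Eve has the watch.
After event 2: Rupert has the watch.
After event 3: Eve has the watch.
After event 4: Rupert has the watch.
After event 5: Ivan has the watch.
After event 6: Rupert has the watch.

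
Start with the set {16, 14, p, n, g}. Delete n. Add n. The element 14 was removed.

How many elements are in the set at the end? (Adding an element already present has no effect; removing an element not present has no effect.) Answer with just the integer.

Answer: 4

Derivation:
Tracking the set through each operation:
Start: {14, 16, g, n, p}
Event 1 (remove n): removed. Set: {14, 16, g, p}
Event 2 (add n): added. Set: {14, 16, g, n, p}
Event 3 (remove 14): removed. Set: {16, g, n, p}

Final set: {16, g, n, p} (size 4)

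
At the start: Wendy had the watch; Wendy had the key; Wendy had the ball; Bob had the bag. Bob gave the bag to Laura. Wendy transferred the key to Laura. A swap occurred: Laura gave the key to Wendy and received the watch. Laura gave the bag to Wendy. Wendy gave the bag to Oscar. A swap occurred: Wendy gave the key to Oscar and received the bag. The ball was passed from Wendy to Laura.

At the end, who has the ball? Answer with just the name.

Answer: Laura

Derivation:
Tracking all object holders:
Start: watch:Wendy, key:Wendy, ball:Wendy, bag:Bob
Event 1 (give bag: Bob -> Laura). State: watch:Wendy, key:Wendy, ball:Wendy, bag:Laura
Event 2 (give key: Wendy -> Laura). State: watch:Wendy, key:Laura, ball:Wendy, bag:Laura
Event 3 (swap key<->watch: now key:Wendy, watch:Laura). State: watch:Laura, key:Wendy, ball:Wendy, bag:Laura
Event 4 (give bag: Laura -> Wendy). State: watch:Laura, key:Wendy, ball:Wendy, bag:Wendy
Event 5 (give bag: Wendy -> Oscar). State: watch:Laura, key:Wendy, ball:Wendy, bag:Oscar
Event 6 (swap key<->bag: now key:Oscar, bag:Wendy). State: watch:Laura, key:Oscar, ball:Wendy, bag:Wendy
Event 7 (give ball: Wendy -> Laura). State: watch:Laura, key:Oscar, ball:Laura, bag:Wendy

Final state: watch:Laura, key:Oscar, ball:Laura, bag:Wendy
The ball is held by Laura.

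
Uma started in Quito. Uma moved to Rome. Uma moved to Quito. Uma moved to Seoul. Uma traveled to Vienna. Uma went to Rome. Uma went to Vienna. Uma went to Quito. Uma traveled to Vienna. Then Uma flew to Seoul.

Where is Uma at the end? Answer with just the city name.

Answer: Seoul

Derivation:
Tracking Uma's location:
Start: Uma is in Quito.
After move 1: Quito -> Rome. Uma is in Rome.
After move 2: Rome -> Quito. Uma is in Quito.
After move 3: Quito -> Seoul. Uma is in Seoul.
After move 4: Seoul -> Vienna. Uma is in Vienna.
After move 5: Vienna -> Rome. Uma is in Rome.
After move 6: Rome -> Vienna. Uma is in Vienna.
After move 7: Vienna -> Quito. Uma is in Quito.
After move 8: Quito -> Vienna. Uma is in Vienna.
After move 9: Vienna -> Seoul. Uma is in Seoul.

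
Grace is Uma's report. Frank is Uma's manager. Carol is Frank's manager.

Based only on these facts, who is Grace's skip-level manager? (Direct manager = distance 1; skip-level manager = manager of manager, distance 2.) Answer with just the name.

Answer: Frank

Derivation:
Reconstructing the manager chain from the given facts:
  Carol -> Frank -> Uma -> Grace
(each arrow means 'manager of the next')
Positions in the chain (0 = top):
  position of Carol: 0
  position of Frank: 1
  position of Uma: 2
  position of Grace: 3

Grace is at position 3; the skip-level manager is 2 steps up the chain, i.e. position 1: Frank.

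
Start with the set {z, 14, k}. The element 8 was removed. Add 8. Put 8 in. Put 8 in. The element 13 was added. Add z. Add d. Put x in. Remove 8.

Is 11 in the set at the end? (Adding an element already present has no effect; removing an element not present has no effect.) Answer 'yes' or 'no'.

Answer: no

Derivation:
Tracking the set through each operation:
Start: {14, k, z}
Event 1 (remove 8): not present, no change. Set: {14, k, z}
Event 2 (add 8): added. Set: {14, 8, k, z}
Event 3 (add 8): already present, no change. Set: {14, 8, k, z}
Event 4 (add 8): already present, no change. Set: {14, 8, k, z}
Event 5 (add 13): added. Set: {13, 14, 8, k, z}
Event 6 (add z): already present, no change. Set: {13, 14, 8, k, z}
Event 7 (add d): added. Set: {13, 14, 8, d, k, z}
Event 8 (add x): added. Set: {13, 14, 8, d, k, x, z}
Event 9 (remove 8): removed. Set: {13, 14, d, k, x, z}

Final set: {13, 14, d, k, x, z} (size 6)
11 is NOT in the final set.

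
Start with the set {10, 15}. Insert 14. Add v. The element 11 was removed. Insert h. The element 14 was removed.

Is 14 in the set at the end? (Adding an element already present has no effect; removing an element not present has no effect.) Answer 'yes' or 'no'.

Tracking the set through each operation:
Start: {10, 15}
Event 1 (add 14): added. Set: {10, 14, 15}
Event 2 (add v): added. Set: {10, 14, 15, v}
Event 3 (remove 11): not present, no change. Set: {10, 14, 15, v}
Event 4 (add h): added. Set: {10, 14, 15, h, v}
Event 5 (remove 14): removed. Set: {10, 15, h, v}

Final set: {10, 15, h, v} (size 4)
14 is NOT in the final set.

Answer: no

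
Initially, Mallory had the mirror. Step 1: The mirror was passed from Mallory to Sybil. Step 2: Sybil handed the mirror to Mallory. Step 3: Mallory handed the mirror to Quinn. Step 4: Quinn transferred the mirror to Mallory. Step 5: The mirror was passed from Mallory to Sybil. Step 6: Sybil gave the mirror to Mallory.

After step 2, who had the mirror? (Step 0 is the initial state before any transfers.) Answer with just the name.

Tracking the mirror holder through step 2:
After step 0 (start): Mallory
After step 1: Sybil
After step 2: Mallory

At step 2, the holder is Mallory.

Answer: Mallory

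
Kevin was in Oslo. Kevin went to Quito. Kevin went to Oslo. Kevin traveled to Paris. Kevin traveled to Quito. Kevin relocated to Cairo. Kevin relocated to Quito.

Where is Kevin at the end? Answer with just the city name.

Tracking Kevin's location:
Start: Kevin is in Oslo.
After move 1: Oslo -> Quito. Kevin is in Quito.
After move 2: Quito -> Oslo. Kevin is in Oslo.
After move 3: Oslo -> Paris. Kevin is in Paris.
After move 4: Paris -> Quito. Kevin is in Quito.
After move 5: Quito -> Cairo. Kevin is in Cairo.
After move 6: Cairo -> Quito. Kevin is in Quito.

Answer: Quito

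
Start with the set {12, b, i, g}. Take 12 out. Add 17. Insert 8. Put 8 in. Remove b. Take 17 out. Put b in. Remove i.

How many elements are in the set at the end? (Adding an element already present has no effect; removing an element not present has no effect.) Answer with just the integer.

Tracking the set through each operation:
Start: {12, b, g, i}
Event 1 (remove 12): removed. Set: {b, g, i}
Event 2 (add 17): added. Set: {17, b, g, i}
Event 3 (add 8): added. Set: {17, 8, b, g, i}
Event 4 (add 8): already present, no change. Set: {17, 8, b, g, i}
Event 5 (remove b): removed. Set: {17, 8, g, i}
Event 6 (remove 17): removed. Set: {8, g, i}
Event 7 (add b): added. Set: {8, b, g, i}
Event 8 (remove i): removed. Set: {8, b, g}

Final set: {8, b, g} (size 3)

Answer: 3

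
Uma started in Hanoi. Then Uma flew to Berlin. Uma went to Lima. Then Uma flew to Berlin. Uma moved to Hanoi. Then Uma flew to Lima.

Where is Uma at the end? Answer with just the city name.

Tracking Uma's location:
Start: Uma is in Hanoi.
After move 1: Hanoi -> Berlin. Uma is in Berlin.
After move 2: Berlin -> Lima. Uma is in Lima.
After move 3: Lima -> Berlin. Uma is in Berlin.
After move 4: Berlin -> Hanoi. Uma is in Hanoi.
After move 5: Hanoi -> Lima. Uma is in Lima.

Answer: Lima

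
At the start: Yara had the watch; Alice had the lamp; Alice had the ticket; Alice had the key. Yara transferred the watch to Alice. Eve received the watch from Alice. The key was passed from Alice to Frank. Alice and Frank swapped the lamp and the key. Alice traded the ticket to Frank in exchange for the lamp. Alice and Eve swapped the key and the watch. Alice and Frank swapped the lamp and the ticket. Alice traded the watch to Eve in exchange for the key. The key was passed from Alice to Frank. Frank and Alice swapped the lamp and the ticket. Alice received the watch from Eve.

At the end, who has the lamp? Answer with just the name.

Answer: Alice

Derivation:
Tracking all object holders:
Start: watch:Yara, lamp:Alice, ticket:Alice, key:Alice
Event 1 (give watch: Yara -> Alice). State: watch:Alice, lamp:Alice, ticket:Alice, key:Alice
Event 2 (give watch: Alice -> Eve). State: watch:Eve, lamp:Alice, ticket:Alice, key:Alice
Event 3 (give key: Alice -> Frank). State: watch:Eve, lamp:Alice, ticket:Alice, key:Frank
Event 4 (swap lamp<->key: now lamp:Frank, key:Alice). State: watch:Eve, lamp:Frank, ticket:Alice, key:Alice
Event 5 (swap ticket<->lamp: now ticket:Frank, lamp:Alice). State: watch:Eve, lamp:Alice, ticket:Frank, key:Alice
Event 6 (swap key<->watch: now key:Eve, watch:Alice). State: watch:Alice, lamp:Alice, ticket:Frank, key:Eve
Event 7 (swap lamp<->ticket: now lamp:Frank, ticket:Alice). State: watch:Alice, lamp:Frank, ticket:Alice, key:Eve
Event 8 (swap watch<->key: now watch:Eve, key:Alice). State: watch:Eve, lamp:Frank, ticket:Alice, key:Alice
Event 9 (give key: Alice -> Frank). State: watch:Eve, lamp:Frank, ticket:Alice, key:Frank
Event 10 (swap lamp<->ticket: now lamp:Alice, ticket:Frank). State: watch:Eve, lamp:Alice, ticket:Frank, key:Frank
Event 11 (give watch: Eve -> Alice). State: watch:Alice, lamp:Alice, ticket:Frank, key:Frank

Final state: watch:Alice, lamp:Alice, ticket:Frank, key:Frank
The lamp is held by Alice.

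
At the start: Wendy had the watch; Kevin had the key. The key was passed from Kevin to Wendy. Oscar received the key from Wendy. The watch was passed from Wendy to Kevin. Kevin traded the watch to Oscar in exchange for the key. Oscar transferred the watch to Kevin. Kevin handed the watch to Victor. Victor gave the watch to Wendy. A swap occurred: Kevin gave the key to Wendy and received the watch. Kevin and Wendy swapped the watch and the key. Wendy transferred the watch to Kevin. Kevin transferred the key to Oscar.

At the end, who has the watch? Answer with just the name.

Answer: Kevin

Derivation:
Tracking all object holders:
Start: watch:Wendy, key:Kevin
Event 1 (give key: Kevin -> Wendy). State: watch:Wendy, key:Wendy
Event 2 (give key: Wendy -> Oscar). State: watch:Wendy, key:Oscar
Event 3 (give watch: Wendy -> Kevin). State: watch:Kevin, key:Oscar
Event 4 (swap watch<->key: now watch:Oscar, key:Kevin). State: watch:Oscar, key:Kevin
Event 5 (give watch: Oscar -> Kevin). State: watch:Kevin, key:Kevin
Event 6 (give watch: Kevin -> Victor). State: watch:Victor, key:Kevin
Event 7 (give watch: Victor -> Wendy). State: watch:Wendy, key:Kevin
Event 8 (swap key<->watch: now key:Wendy, watch:Kevin). State: watch:Kevin, key:Wendy
Event 9 (swap watch<->key: now watch:Wendy, key:Kevin). State: watch:Wendy, key:Kevin
Event 10 (give watch: Wendy -> Kevin). State: watch:Kevin, key:Kevin
Event 11 (give key: Kevin -> Oscar). State: watch:Kevin, key:Oscar

Final state: watch:Kevin, key:Oscar
The watch is held by Kevin.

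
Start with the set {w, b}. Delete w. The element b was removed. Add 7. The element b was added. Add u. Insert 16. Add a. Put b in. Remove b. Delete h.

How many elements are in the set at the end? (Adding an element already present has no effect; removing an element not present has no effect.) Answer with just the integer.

Tracking the set through each operation:
Start: {b, w}
Event 1 (remove w): removed. Set: {b}
Event 2 (remove b): removed. Set: {}
Event 3 (add 7): added. Set: {7}
Event 4 (add b): added. Set: {7, b}
Event 5 (add u): added. Set: {7, b, u}
Event 6 (add 16): added. Set: {16, 7, b, u}
Event 7 (add a): added. Set: {16, 7, a, b, u}
Event 8 (add b): already present, no change. Set: {16, 7, a, b, u}
Event 9 (remove b): removed. Set: {16, 7, a, u}
Event 10 (remove h): not present, no change. Set: {16, 7, a, u}

Final set: {16, 7, a, u} (size 4)

Answer: 4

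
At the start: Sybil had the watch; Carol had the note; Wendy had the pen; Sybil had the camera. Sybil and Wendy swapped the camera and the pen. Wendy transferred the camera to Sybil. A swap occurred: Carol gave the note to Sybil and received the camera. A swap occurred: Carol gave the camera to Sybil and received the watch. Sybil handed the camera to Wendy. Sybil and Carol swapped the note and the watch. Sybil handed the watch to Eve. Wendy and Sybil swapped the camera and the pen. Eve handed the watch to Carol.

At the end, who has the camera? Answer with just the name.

Answer: Sybil

Derivation:
Tracking all object holders:
Start: watch:Sybil, note:Carol, pen:Wendy, camera:Sybil
Event 1 (swap camera<->pen: now camera:Wendy, pen:Sybil). State: watch:Sybil, note:Carol, pen:Sybil, camera:Wendy
Event 2 (give camera: Wendy -> Sybil). State: watch:Sybil, note:Carol, pen:Sybil, camera:Sybil
Event 3 (swap note<->camera: now note:Sybil, camera:Carol). State: watch:Sybil, note:Sybil, pen:Sybil, camera:Carol
Event 4 (swap camera<->watch: now camera:Sybil, watch:Carol). State: watch:Carol, note:Sybil, pen:Sybil, camera:Sybil
Event 5 (give camera: Sybil -> Wendy). State: watch:Carol, note:Sybil, pen:Sybil, camera:Wendy
Event 6 (swap note<->watch: now note:Carol, watch:Sybil). State: watch:Sybil, note:Carol, pen:Sybil, camera:Wendy
Event 7 (give watch: Sybil -> Eve). State: watch:Eve, note:Carol, pen:Sybil, camera:Wendy
Event 8 (swap camera<->pen: now camera:Sybil, pen:Wendy). State: watch:Eve, note:Carol, pen:Wendy, camera:Sybil
Event 9 (give watch: Eve -> Carol). State: watch:Carol, note:Carol, pen:Wendy, camera:Sybil

Final state: watch:Carol, note:Carol, pen:Wendy, camera:Sybil
The camera is held by Sybil.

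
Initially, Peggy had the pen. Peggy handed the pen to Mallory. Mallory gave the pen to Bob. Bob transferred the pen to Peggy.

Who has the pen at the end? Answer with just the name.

Answer: Peggy

Derivation:
Tracking the pen through each event:
Start: Peggy has the pen.
After event 1: Mallory has the pen.
After event 2: Bob has the pen.
After event 3: Peggy has the pen.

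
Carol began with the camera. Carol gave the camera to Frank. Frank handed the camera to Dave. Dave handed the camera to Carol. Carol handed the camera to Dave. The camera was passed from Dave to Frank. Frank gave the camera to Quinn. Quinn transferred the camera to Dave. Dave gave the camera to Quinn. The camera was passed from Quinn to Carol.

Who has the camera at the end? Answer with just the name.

Answer: Carol

Derivation:
Tracking the camera through each event:
Start: Carol has the camera.
After event 1: Frank has the camera.
After event 2: Dave has the camera.
After event 3: Carol has the camera.
After event 4: Dave has the camera.
After event 5: Frank has the camera.
After event 6: Quinn has the camera.
After event 7: Dave has the camera.
After event 8: Quinn has the camera.
After event 9: Carol has the camera.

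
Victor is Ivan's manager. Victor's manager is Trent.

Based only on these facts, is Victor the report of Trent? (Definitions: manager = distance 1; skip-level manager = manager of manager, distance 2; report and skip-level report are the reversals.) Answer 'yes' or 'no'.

Answer: yes

Derivation:
Reconstructing the manager chain from the given facts:
  Trent -> Victor -> Ivan
(each arrow means 'manager of the next')
Positions in the chain (0 = top):
  position of Trent: 0
  position of Victor: 1
  position of Ivan: 2

Victor is at position 1, Trent is at position 0; signed distance (j - i) = -1.
'report' requires j - i = -1. Actual distance is -1, so the relation HOLDS.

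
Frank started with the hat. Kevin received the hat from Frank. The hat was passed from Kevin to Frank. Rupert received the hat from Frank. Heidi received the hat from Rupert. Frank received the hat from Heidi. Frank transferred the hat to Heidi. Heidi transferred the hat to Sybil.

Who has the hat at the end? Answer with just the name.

Tracking the hat through each event:
Start: Frank has the hat.
After event 1: Kevin has the hat.
After event 2: Frank has the hat.
After event 3: Rupert has the hat.
After event 4: Heidi has the hat.
After event 5: Frank has the hat.
After event 6: Heidi has the hat.
After event 7: Sybil has the hat.

Answer: Sybil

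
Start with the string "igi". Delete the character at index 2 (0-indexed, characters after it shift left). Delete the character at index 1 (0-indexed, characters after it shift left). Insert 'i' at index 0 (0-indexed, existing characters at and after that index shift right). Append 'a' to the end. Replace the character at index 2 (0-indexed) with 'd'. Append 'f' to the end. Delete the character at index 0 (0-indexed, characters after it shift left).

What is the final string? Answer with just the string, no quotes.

Answer: idf

Derivation:
Applying each edit step by step:
Start: "igi"
Op 1 (delete idx 2 = 'i'): "igi" -> "ig"
Op 2 (delete idx 1 = 'g'): "ig" -> "i"
Op 3 (insert 'i' at idx 0): "i" -> "ii"
Op 4 (append 'a'): "ii" -> "iia"
Op 5 (replace idx 2: 'a' -> 'd'): "iia" -> "iid"
Op 6 (append 'f'): "iid" -> "iidf"
Op 7 (delete idx 0 = 'i'): "iidf" -> "idf"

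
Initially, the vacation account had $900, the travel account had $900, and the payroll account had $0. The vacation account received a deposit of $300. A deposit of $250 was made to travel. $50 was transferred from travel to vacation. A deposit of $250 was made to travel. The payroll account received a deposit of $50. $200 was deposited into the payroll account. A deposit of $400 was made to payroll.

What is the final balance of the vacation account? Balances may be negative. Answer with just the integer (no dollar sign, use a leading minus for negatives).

Tracking account balances step by step:
Start: vacation=900, travel=900, payroll=0
Event 1 (deposit 300 to vacation): vacation: 900 + 300 = 1200. Balances: vacation=1200, travel=900, payroll=0
Event 2 (deposit 250 to travel): travel: 900 + 250 = 1150. Balances: vacation=1200, travel=1150, payroll=0
Event 3 (transfer 50 travel -> vacation): travel: 1150 - 50 = 1100, vacation: 1200 + 50 = 1250. Balances: vacation=1250, travel=1100, payroll=0
Event 4 (deposit 250 to travel): travel: 1100 + 250 = 1350. Balances: vacation=1250, travel=1350, payroll=0
Event 5 (deposit 50 to payroll): payroll: 0 + 50 = 50. Balances: vacation=1250, travel=1350, payroll=50
Event 6 (deposit 200 to payroll): payroll: 50 + 200 = 250. Balances: vacation=1250, travel=1350, payroll=250
Event 7 (deposit 400 to payroll): payroll: 250 + 400 = 650. Balances: vacation=1250, travel=1350, payroll=650

Final balance of vacation: 1250

Answer: 1250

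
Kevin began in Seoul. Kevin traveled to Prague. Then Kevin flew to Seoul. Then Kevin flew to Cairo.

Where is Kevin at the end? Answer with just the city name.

Tracking Kevin's location:
Start: Kevin is in Seoul.
After move 1: Seoul -> Prague. Kevin is in Prague.
After move 2: Prague -> Seoul. Kevin is in Seoul.
After move 3: Seoul -> Cairo. Kevin is in Cairo.

Answer: Cairo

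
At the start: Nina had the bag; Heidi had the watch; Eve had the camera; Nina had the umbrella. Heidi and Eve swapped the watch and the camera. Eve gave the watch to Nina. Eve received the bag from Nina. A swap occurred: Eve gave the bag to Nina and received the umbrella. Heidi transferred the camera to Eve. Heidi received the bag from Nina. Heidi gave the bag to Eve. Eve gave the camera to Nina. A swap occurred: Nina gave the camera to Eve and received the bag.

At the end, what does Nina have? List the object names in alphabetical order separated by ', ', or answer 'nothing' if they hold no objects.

Tracking all object holders:
Start: bag:Nina, watch:Heidi, camera:Eve, umbrella:Nina
Event 1 (swap watch<->camera: now watch:Eve, camera:Heidi). State: bag:Nina, watch:Eve, camera:Heidi, umbrella:Nina
Event 2 (give watch: Eve -> Nina). State: bag:Nina, watch:Nina, camera:Heidi, umbrella:Nina
Event 3 (give bag: Nina -> Eve). State: bag:Eve, watch:Nina, camera:Heidi, umbrella:Nina
Event 4 (swap bag<->umbrella: now bag:Nina, umbrella:Eve). State: bag:Nina, watch:Nina, camera:Heidi, umbrella:Eve
Event 5 (give camera: Heidi -> Eve). State: bag:Nina, watch:Nina, camera:Eve, umbrella:Eve
Event 6 (give bag: Nina -> Heidi). State: bag:Heidi, watch:Nina, camera:Eve, umbrella:Eve
Event 7 (give bag: Heidi -> Eve). State: bag:Eve, watch:Nina, camera:Eve, umbrella:Eve
Event 8 (give camera: Eve -> Nina). State: bag:Eve, watch:Nina, camera:Nina, umbrella:Eve
Event 9 (swap camera<->bag: now camera:Eve, bag:Nina). State: bag:Nina, watch:Nina, camera:Eve, umbrella:Eve

Final state: bag:Nina, watch:Nina, camera:Eve, umbrella:Eve
Nina holds: bag, watch.

Answer: bag, watch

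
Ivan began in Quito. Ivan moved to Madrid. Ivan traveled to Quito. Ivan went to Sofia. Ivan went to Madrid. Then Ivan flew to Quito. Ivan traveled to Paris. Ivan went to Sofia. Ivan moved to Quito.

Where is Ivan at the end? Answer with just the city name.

Tracking Ivan's location:
Start: Ivan is in Quito.
After move 1: Quito -> Madrid. Ivan is in Madrid.
After move 2: Madrid -> Quito. Ivan is in Quito.
After move 3: Quito -> Sofia. Ivan is in Sofia.
After move 4: Sofia -> Madrid. Ivan is in Madrid.
After move 5: Madrid -> Quito. Ivan is in Quito.
After move 6: Quito -> Paris. Ivan is in Paris.
After move 7: Paris -> Sofia. Ivan is in Sofia.
After move 8: Sofia -> Quito. Ivan is in Quito.

Answer: Quito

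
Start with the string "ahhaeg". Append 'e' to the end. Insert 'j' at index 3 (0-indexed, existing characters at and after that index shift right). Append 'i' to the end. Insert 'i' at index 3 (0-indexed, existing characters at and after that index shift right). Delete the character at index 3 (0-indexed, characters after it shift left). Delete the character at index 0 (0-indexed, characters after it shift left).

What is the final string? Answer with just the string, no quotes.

Applying each edit step by step:
Start: "ahhaeg"
Op 1 (append 'e'): "ahhaeg" -> "ahhaege"
Op 2 (insert 'j' at idx 3): "ahhaege" -> "ahhjaege"
Op 3 (append 'i'): "ahhjaege" -> "ahhjaegei"
Op 4 (insert 'i' at idx 3): "ahhjaegei" -> "ahhijaegei"
Op 5 (delete idx 3 = 'i'): "ahhijaegei" -> "ahhjaegei"
Op 6 (delete idx 0 = 'a'): "ahhjaegei" -> "hhjaegei"

Answer: hhjaegei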